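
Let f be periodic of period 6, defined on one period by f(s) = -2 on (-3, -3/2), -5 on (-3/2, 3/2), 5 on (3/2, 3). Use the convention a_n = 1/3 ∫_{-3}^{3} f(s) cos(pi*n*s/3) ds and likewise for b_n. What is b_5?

b_5 = 1/3 ∫_{-3}^{3} f(s) sin(5*pi*s/3) ds.
Split the integral at the breakpoints.
Directly, an antiderivative of (-2) sin(5*pi*s/3) is 6*cos(5*pi*s/3)/(5*pi); evaluating from -3 to -3/2: ∫_{-3}^{-3/2} (-2) sin(5*pi*s/3) ds = (0) - (-6/(5*pi)) = 6/(5*pi).
Directly, an antiderivative of (-5) sin(5*pi*s/3) is 3*cos(5*pi*s/3)/pi; evaluating from -3/2 to 3/2: ∫_{-3/2}^{3/2} (-5) sin(5*pi*s/3) ds = (0) - (0) = 0.
Directly, an antiderivative of (5) sin(5*pi*s/3) is -3*cos(5*pi*s/3)/pi; evaluating from 3/2 to 3: ∫_{3/2}^{3} (5) sin(5*pi*s/3) ds = (3/pi) - (0) = 3/pi.
Summing the pieces and multiplying by (1/3) gives b_5 = 7/(5*pi).

7/(5*pi)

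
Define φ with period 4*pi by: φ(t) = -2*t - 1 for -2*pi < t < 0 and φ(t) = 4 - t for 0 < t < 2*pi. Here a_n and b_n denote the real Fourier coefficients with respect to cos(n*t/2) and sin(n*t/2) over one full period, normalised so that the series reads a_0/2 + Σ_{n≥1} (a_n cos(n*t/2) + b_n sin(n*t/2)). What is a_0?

3 + pi

a_0 = (1/(2*pi)) ∫_{-2*pi}^{2*pi} φ(t) dt = (1/(2*pi)) · (2*pi*(3 + pi)) = 3 + pi.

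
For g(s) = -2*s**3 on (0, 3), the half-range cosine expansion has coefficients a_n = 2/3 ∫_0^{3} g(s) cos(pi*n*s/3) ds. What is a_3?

4*(-4 + 9*pi**2)/pi**4

a_3 = 2/3 ∫_0^{3} (-2*s**3) cos(pi*s) ds.
Integrating by parts three times (tabular method), an antiderivative of (-2*s**3) cos(pi*s) is -2*s**3*sin(pi*s)/pi - 6*s**2*cos(pi*s)/pi**2 + 12*s*sin(pi*s)/pi**3 + 12*cos(pi*s)/pi**4; evaluating from 0 to 3: ∫_{0}^{3} (-2*s**3) cos(pi*s) ds = (6*(-2 + 9*pi**2)/pi**4) - (12/pi**4) = 6*(-4 + 9*pi**2)/pi**4.
Hence a_3 = (2/3)·(6*(-4 + 9*pi**2)/pi**4) = 4*(-4 + 9*pi**2)/pi**4.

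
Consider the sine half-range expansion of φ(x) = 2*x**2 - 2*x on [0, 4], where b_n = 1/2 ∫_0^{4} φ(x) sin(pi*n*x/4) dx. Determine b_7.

16*(-16 + 147*pi**2)/(343*pi**3)

b_7 = 1/2 ∫_0^{4} (2*x**2 - 2*x) sin(7*pi*x/4) dx.
Integrating by parts twice (tabular method), an antiderivative of (2*x**2 - 2*x) sin(7*pi*x/4) is -8*x**2*cos(7*pi*x/4)/(7*pi) + 64*x*sin(7*pi*x/4)/(49*pi**2) + 8*x*cos(7*pi*x/4)/(7*pi) - 32*sin(7*pi*x/4)/(49*pi**2) + 256*cos(7*pi*x/4)/(343*pi**3); evaluating from 0 to 4: ∫_{0}^{4} (2*x**2 - 2*x) sin(7*pi*x/4) dx = (32*(-8 + 147*pi**2)/(343*pi**3)) - (256/(343*pi**3)) = 32*(-16 + 147*pi**2)/(343*pi**3).
Hence b_7 = (1/2)·(32*(-16 + 147*pi**2)/(343*pi**3)) = 16*(-16 + 147*pi**2)/(343*pi**3).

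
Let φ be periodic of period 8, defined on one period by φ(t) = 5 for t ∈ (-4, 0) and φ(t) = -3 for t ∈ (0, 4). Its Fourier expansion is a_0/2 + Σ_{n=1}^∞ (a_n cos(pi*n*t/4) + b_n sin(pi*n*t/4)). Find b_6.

0

b_6 = 1/4 ∫_{-4}^{4} φ(t) sin(3*pi*t/2) dt.
Split the integral at the breakpoints.
Directly, an antiderivative of (5) sin(3*pi*t/2) is -10*cos(3*pi*t/2)/(3*pi); evaluating from -4 to 0: ∫_{-4}^{0} (5) sin(3*pi*t/2) dt = (-10/(3*pi)) - (-10/(3*pi)) = 0.
Directly, an antiderivative of (-3) sin(3*pi*t/2) is 2*cos(3*pi*t/2)/pi; evaluating from 0 to 4: ∫_{0}^{4} (-3) sin(3*pi*t/2) dt = (2/pi) - (2/pi) = 0.
Summing the pieces and multiplying by (1/4) gives b_6 = 0.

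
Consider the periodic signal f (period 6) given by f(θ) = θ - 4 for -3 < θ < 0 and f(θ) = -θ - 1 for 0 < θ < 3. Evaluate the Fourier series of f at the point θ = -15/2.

-11/2

θ = -15/2 differs from θ = -3/2 by -1 full period(s), and the series is 6-periodic.
f is continuous at θ = -3/2 with value -11/2, so the series converges to -11/2 there.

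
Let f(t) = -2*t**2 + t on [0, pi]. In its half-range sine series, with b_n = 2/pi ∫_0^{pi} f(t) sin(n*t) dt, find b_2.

b_2 = 2/pi ∫_0^{pi} (-2*t**2 + t) sin(2*t) dt.
Integrating by parts twice (tabular method), an antiderivative of (-2*t**2 + t) sin(2*t) is t**2*cos(2*t) - t*sin(2*t) - t*cos(2*t)/2 + sin(2*t)/4 - cos(2*t)/2; evaluating from 0 to pi: ∫_{0}^{pi} (-2*t**2 + t) sin(2*t) dt = (-pi/2 - 1/2 + pi**2) - (-1/2) = pi*(-1/2 + pi).
Hence b_2 = (2/pi)·(pi*(-1/2 + pi)) = -1 + 2*pi.

-1 + 2*pi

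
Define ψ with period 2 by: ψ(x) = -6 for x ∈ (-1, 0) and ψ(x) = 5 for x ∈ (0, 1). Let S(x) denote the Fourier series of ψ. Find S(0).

At x = 0 the one-sided limits are ψ(0^-) = -6 and ψ(0^+) = 5.
By Dirichlet's theorem the series converges to their average, [(-6) + (5)]/2 = -1/2.

-1/2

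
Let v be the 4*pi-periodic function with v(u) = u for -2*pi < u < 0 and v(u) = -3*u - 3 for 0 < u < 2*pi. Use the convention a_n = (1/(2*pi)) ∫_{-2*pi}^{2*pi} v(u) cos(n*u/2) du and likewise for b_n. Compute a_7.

a_7 = (1/(2*pi)) ∫_{-2*pi}^{2*pi} v(u) cos(7*u/2) du.
Split the integral at the breakpoints.
Integrating by parts (boundary term plus one more integral), an antiderivative of (u) cos(7*u/2) is 2*u*sin(7*u/2)/7 + 4*cos(7*u/2)/49; evaluating from -2*pi to 0: ∫_{-2*pi}^{0} (u) cos(7*u/2) du = (4/49) - (-4/49) = 8/49.
Integrating by parts (boundary term plus one more integral), an antiderivative of (-3*u - 3) cos(7*u/2) is -6*u*sin(7*u/2)/7 - 6*sin(7*u/2)/7 - 12*cos(7*u/2)/49; evaluating from 0 to 2*pi: ∫_{0}^{2*pi} (-3*u - 3) cos(7*u/2) du = (12/49) - (-12/49) = 24/49.
Summing the pieces and multiplying by (1/(2*pi)) gives a_7 = 16/(49*pi).

16/(49*pi)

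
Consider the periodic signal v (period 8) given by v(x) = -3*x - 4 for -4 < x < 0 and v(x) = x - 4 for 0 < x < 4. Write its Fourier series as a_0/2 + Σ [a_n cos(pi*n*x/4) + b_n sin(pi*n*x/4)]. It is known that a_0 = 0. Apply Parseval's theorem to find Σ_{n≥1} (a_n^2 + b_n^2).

Parseval: a_0^2/2 + Σ_{n≥1} (a_n^2+b_n^2) = 1/4 ∫_{-4}^{4} v(x)^2 dx = 64/3.
Subtract a_0^2/2 = 0: Σ (a_n^2+b_n^2) = 64/3.

64/3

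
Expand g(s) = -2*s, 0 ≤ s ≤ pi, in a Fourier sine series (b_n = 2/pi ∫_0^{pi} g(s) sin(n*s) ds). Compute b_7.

b_7 = 2/pi ∫_0^{pi} (-2*s) sin(7*s) ds.
Integrating by parts (boundary term plus one more integral), an antiderivative of (-2*s) sin(7*s) is 2*s*cos(7*s)/7 - 2*sin(7*s)/49; evaluating from 0 to pi: ∫_{0}^{pi} (-2*s) sin(7*s) ds = (-2*pi/7) - (0) = -2*pi/7.
Hence b_7 = (2/pi)·(-2*pi/7) = -4/7.

-4/7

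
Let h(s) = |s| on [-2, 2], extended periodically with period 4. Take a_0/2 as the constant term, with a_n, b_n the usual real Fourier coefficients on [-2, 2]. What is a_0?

a_0 = 1/2 ∫_{-2}^{2} h(s) ds = 1/2 · (4) = 2.

2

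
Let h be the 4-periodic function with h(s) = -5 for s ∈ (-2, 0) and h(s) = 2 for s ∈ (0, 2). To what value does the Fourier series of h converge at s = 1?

h is continuous at s = 1 with value 2, so the series converges to 2 there.

2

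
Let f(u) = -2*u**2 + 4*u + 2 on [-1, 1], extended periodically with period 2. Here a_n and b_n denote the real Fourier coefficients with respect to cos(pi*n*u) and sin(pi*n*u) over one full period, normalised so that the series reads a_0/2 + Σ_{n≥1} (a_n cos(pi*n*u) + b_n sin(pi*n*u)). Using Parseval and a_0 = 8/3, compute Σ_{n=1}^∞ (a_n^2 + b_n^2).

512/45

Parseval: a_0^2/2 + Σ_{n≥1} (a_n^2+b_n^2) = ∫_{-1}^{1} f(u)^2 du = 224/15.
Subtract a_0^2/2 = 32/9: Σ (a_n^2+b_n^2) = 512/45.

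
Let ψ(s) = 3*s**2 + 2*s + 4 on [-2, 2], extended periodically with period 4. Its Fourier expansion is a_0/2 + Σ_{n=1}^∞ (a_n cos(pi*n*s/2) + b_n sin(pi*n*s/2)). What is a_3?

a_3 = 1/2 ∫_{-2}^{2} ψ(s) cos(3*pi*s/2) ds.
Integrating by parts twice (tabular method), an antiderivative of (3*s**2 + 2*s + 4) cos(3*pi*s/2) is 2*s**2*sin(3*pi*s/2)/pi + 4*s*sin(3*pi*s/2)/(3*pi) + 8*s*cos(3*pi*s/2)/(3*pi**2) - 16*sin(3*pi*s/2)/(9*pi**3) + 8*sin(3*pi*s/2)/(3*pi) + 8*cos(3*pi*s/2)/(9*pi**2); evaluating from -2 to 2: ∫_{-2}^{2} (3*s**2 + 2*s + 4) cos(3*pi*s/2) ds = (-56/(9*pi**2)) - (40/(9*pi**2)) = -32/(3*pi**2).
Hence a_3 = (1/2)·(-32/(3*pi**2)) = -16/(3*pi**2).

-16/(3*pi**2)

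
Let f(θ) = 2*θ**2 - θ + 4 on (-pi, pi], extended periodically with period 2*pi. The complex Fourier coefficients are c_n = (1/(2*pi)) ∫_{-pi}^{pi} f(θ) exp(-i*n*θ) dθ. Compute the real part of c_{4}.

Since f is real-valued, Re(c_{4}) = (1/(2*pi)) ∫_{-pi}^{pi} f(θ) cos(4*θ) dθ = a_{4}/2.
Integrating by parts twice (tabular method), an antiderivative of (2*θ**2 - θ + 4) cos(4*θ) is θ**2*sin(4*θ)/2 - θ*sin(4*θ)/4 + θ*cos(4*θ)/4 + 15*sin(4*θ)/16 - cos(4*θ)/16; evaluating from -pi to pi: ∫_{-pi}^{pi} (2*θ**2 - θ + 4) cos(4*θ) dθ = (-1/16 + pi/4) - (-pi/4 - 1/16) = pi/2.
Hence Re(c_{4}) = (1/(2*pi))·(pi/2) = 1/4.

1/4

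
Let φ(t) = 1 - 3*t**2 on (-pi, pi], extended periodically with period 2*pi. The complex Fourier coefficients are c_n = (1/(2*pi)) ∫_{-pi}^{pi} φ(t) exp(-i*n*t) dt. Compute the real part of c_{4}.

-3/8

Since φ is real-valued, Re(c_{4}) = (1/(2*pi)) ∫_{-pi}^{pi} φ(t) cos(4*t) dt = a_{4}/2.
φ is even and cos(4*t) is even, so the integrand is even: ∫_{-pi}^{pi} φ(t) cos(4*t) dt = 2∫_0^{pi} φ(t) cos(4*t) dt.
Integrating by parts twice (tabular method), an antiderivative of (1 - 3*t**2) cos(4*t) is -3*t**2*sin(4*t)/4 - 3*t*cos(4*t)/8 + 11*sin(4*t)/32; evaluating from 0 to pi: ∫_{0}^{pi} (1 - 3*t**2) cos(4*t) dt = (-3*pi/8) - (0) = -3*pi/8.
So ∫_{-pi}^{pi} φ(t) cos(4*t) dt = -3*pi/4.
Hence Re(c_{4}) = (1/(2*pi))·(-3*pi/4) = -3/8.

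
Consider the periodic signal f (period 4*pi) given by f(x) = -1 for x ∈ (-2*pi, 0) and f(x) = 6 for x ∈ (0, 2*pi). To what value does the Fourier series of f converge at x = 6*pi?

5/2

x = 6*pi differs from x = 2*pi by 1 full period(s), and the series is 4*pi-periodic.
At x = 2*pi the one-sided limits are f(2*pi^-) = 6 and f(2*pi^+) = -1.
By Dirichlet's theorem the series converges to their average, [(6) + (-1)]/2 = 5/2.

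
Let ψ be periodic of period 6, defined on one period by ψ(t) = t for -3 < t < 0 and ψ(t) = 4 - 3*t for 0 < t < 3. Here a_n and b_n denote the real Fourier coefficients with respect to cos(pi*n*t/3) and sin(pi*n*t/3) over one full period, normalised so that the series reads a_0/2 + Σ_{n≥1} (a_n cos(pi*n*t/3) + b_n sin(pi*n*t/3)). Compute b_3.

b_3 = 1/3 ∫_{-3}^{3} ψ(t) sin(pi*t) dt.
Split the integral at the breakpoints.
Integrating by parts (boundary term plus one more integral), an antiderivative of (t) sin(pi*t) is -t*cos(pi*t)/pi + sin(pi*t)/pi**2; evaluating from -3 to 0: ∫_{-3}^{0} (t) sin(pi*t) dt = (0) - (-3/pi) = 3/pi.
Integrating by parts (boundary term plus one more integral), an antiderivative of (4 - 3*t) sin(pi*t) is 3*t*cos(pi*t)/pi - 3*sin(pi*t)/pi**2 - 4*cos(pi*t)/pi; evaluating from 0 to 3: ∫_{0}^{3} (4 - 3*t) sin(pi*t) dt = (-5/pi) - (-4/pi) = -1/pi.
Summing the pieces and multiplying by (1/3) gives b_3 = 2/(3*pi).

2/(3*pi)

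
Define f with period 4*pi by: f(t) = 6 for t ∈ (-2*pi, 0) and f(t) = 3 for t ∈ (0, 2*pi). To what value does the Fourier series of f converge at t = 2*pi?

9/2

t = 2*pi differs from t = -2*pi by 1 full period(s), and the series is 4*pi-periodic.
At t = -2*pi the one-sided limits are f(-2*pi^-) = 3 and f(-2*pi^+) = 6.
By Dirichlet's theorem the series converges to their average, [(3) + (6)]/2 = 9/2.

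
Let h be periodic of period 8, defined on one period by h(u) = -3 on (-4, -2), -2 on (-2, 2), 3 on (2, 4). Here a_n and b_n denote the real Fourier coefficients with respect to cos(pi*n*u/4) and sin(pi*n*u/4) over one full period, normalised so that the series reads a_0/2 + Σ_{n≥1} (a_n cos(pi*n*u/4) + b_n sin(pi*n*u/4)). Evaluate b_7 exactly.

6/(7*pi)

b_7 = 1/4 ∫_{-4}^{4} h(u) sin(7*pi*u/4) du.
Split the integral at the breakpoints.
Directly, an antiderivative of (-3) sin(7*pi*u/4) is 12*cos(7*pi*u/4)/(7*pi); evaluating from -4 to -2: ∫_{-4}^{-2} (-3) sin(7*pi*u/4) du = (0) - (-12/(7*pi)) = 12/(7*pi).
Directly, an antiderivative of (-2) sin(7*pi*u/4) is 8*cos(7*pi*u/4)/(7*pi); evaluating from -2 to 2: ∫_{-2}^{2} (-2) sin(7*pi*u/4) du = (0) - (0) = 0.
Directly, an antiderivative of (3) sin(7*pi*u/4) is -12*cos(7*pi*u/4)/(7*pi); evaluating from 2 to 4: ∫_{2}^{4} (3) sin(7*pi*u/4) du = (12/(7*pi)) - (0) = 12/(7*pi).
Summing the pieces and multiplying by (1/4) gives b_7 = 6/(7*pi).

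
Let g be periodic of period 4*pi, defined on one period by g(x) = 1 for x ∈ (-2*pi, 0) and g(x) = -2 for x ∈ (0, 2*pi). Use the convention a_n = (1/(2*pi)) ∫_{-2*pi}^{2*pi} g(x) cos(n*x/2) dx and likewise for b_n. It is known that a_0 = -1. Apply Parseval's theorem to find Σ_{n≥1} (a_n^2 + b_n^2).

Parseval: a_0^2/2 + Σ_{n≥1} (a_n^2+b_n^2) = (1/(2*pi)) ∫_{-2*pi}^{2*pi} g(x)^2 dx = 5.
Subtract a_0^2/2 = 1/2: Σ (a_n^2+b_n^2) = 9/2.

9/2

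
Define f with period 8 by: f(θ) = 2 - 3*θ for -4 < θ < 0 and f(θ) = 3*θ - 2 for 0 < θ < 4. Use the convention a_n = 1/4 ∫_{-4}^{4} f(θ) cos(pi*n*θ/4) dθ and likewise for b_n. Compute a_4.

0

a_4 = 1/4 ∫_{-4}^{4} f(θ) cos(pi*θ) dθ.
Split the integral at the breakpoints.
Integrating by parts (boundary term plus one more integral), an antiderivative of (2 - 3*θ) cos(pi*θ) is -3*θ*sin(pi*θ)/pi + 2*sin(pi*θ)/pi - 3*cos(pi*θ)/pi**2; evaluating from -4 to 0: ∫_{-4}^{0} (2 - 3*θ) cos(pi*θ) dθ = (-3/pi**2) - (-3/pi**2) = 0.
Integrating by parts (boundary term plus one more integral), an antiderivative of (3*θ - 2) cos(pi*θ) is 3*θ*sin(pi*θ)/pi - 2*sin(pi*θ)/pi + 3*cos(pi*θ)/pi**2; evaluating from 0 to 4: ∫_{0}^{4} (3*θ - 2) cos(pi*θ) dθ = (3/pi**2) - (3/pi**2) = 0.
Summing the pieces and multiplying by (1/4) gives a_4 = 0.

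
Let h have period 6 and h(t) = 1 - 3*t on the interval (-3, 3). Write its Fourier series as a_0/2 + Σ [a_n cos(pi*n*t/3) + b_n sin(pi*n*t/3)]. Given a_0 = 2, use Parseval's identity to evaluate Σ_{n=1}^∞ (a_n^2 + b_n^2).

54

Parseval: a_0^2/2 + Σ_{n≥1} (a_n^2+b_n^2) = 1/3 ∫_{-3}^{3} h(t)^2 dt = 56.
Subtract a_0^2/2 = 2: Σ (a_n^2+b_n^2) = 54.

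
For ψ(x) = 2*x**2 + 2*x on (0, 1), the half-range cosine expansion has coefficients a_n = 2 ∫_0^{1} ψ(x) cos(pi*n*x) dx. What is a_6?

2/(9*pi**2)

a_6 = 2 ∫_0^{1} (2*x**2 + 2*x) cos(6*pi*x) dx.
Integrating by parts twice (tabular method), an antiderivative of (2*x**2 + 2*x) cos(6*pi*x) is x**2*sin(6*pi*x)/(3*pi) + x*sin(6*pi*x)/(3*pi) + x*cos(6*pi*x)/(9*pi**2) - sin(6*pi*x)/(54*pi**3) + cos(6*pi*x)/(18*pi**2); evaluating from 0 to 1: ∫_{0}^{1} (2*x**2 + 2*x) cos(6*pi*x) dx = (1/(6*pi**2)) - (1/(18*pi**2)) = 1/(9*pi**2).
Hence a_6 = 2·(1/(9*pi**2)) = 2/(9*pi**2).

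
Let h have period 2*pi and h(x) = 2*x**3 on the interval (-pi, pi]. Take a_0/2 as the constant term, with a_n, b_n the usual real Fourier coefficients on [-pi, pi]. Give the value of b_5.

-24/125 + 4*pi**2/5

b_5 = 1/pi ∫_{-pi}^{pi} h(x) sin(5*x) dx.
h is odd and sin(5*x) is odd, so the integrand is even and b_5 = 2/pi ∫_0^{pi} h(x) sin(5*x) dx.
Integrating by parts three times (tabular method), an antiderivative of (2*x**3) sin(5*x) is -2*x**3*cos(5*x)/5 + 6*x**2*sin(5*x)/25 + 12*x*cos(5*x)/125 - 12*sin(5*x)/625; evaluating from 0 to pi: ∫_{0}^{pi} (2*x**3) sin(5*x) dx = (2*pi*(-6 + 25*pi**2)/125) - (0) = 2*pi*(-6 + 25*pi**2)/125.
Hence b_5 = (2/pi)·(2*pi*(-6 + 25*pi**2)/125) = -24/125 + 4*pi**2/5.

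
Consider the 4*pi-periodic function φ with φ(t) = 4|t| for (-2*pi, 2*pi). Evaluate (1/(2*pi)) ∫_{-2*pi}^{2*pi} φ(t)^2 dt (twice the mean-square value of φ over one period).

(1/(2*pi)) ∫_{-2*pi}^{2*pi} φ(t)^2 dt = (1/(2*pi)) · (256*pi**3/3) = 128*pi**2/3.

128*pi**2/3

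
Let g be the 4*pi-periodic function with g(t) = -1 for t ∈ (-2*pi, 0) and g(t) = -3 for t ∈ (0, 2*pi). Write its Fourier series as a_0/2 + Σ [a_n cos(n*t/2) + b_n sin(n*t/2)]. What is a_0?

-4

a_0 = (1/(2*pi)) ∫_{-2*pi}^{2*pi} g(t) dt = (1/(2*pi)) · (-8*pi) = -4.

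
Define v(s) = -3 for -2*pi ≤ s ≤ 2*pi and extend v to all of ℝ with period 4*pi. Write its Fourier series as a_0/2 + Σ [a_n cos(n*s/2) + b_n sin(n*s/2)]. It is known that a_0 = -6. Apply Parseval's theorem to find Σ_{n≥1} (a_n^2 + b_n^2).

Parseval: a_0^2/2 + Σ_{n≥1} (a_n^2+b_n^2) = (1/(2*pi)) ∫_{-2*pi}^{2*pi} v(s)^2 ds = 18.
Subtract a_0^2/2 = 18: Σ (a_n^2+b_n^2) = 0.

0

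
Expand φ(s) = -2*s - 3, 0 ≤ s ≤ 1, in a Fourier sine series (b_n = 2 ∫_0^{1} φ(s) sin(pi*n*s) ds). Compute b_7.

-16/(7*pi)

b_7 = 2 ∫_0^{1} (-2*s - 3) sin(7*pi*s) ds.
Integrating by parts (boundary term plus one more integral), an antiderivative of (-2*s - 3) sin(7*pi*s) is 2*s*cos(7*pi*s)/(7*pi) - 2*sin(7*pi*s)/(49*pi**2) + 3*cos(7*pi*s)/(7*pi); evaluating from 0 to 1: ∫_{0}^{1} (-2*s - 3) sin(7*pi*s) ds = (-5/(7*pi)) - (3/(7*pi)) = -8/(7*pi).
Hence b_7 = 2·(-8/(7*pi)) = -16/(7*pi).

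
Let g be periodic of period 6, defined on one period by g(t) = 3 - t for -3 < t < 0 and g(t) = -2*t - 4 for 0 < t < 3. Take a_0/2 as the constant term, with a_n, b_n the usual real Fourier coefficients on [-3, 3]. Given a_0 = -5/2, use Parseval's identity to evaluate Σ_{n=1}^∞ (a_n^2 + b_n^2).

559/8

Parseval: a_0^2/2 + Σ_{n≥1} (a_n^2+b_n^2) = 1/3 ∫_{-3}^{3} g(t)^2 dt = 73.
Subtract a_0^2/2 = 25/8: Σ (a_n^2+b_n^2) = 559/8.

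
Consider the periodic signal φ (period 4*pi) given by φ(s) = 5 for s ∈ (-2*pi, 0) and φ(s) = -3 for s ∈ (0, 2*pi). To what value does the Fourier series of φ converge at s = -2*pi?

At s = -2*pi the one-sided limits are φ(-2*pi^-) = -3 and φ(-2*pi^+) = 5.
By Dirichlet's theorem the series converges to their average, [(-3) + (5)]/2 = 1.

1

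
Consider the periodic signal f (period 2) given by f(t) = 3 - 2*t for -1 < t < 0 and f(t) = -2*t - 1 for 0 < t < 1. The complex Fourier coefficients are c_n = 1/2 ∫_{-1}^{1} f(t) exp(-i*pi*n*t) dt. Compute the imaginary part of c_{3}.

2/pi

Since f is real-valued, Im(c_{3}) = -1/2 ∫_{-1}^{1} f(t) sin(3*pi*t) dt = -b_{3}/2.
Split the integral at the breakpoints.
Integrating by parts (boundary term plus one more integral), an antiderivative of (3 - 2*t) sin(3*pi*t) is 2*t*cos(3*pi*t)/(3*pi) - 2*sin(3*pi*t)/(9*pi**2) - cos(3*pi*t)/pi; evaluating from -1 to 0: ∫_{-1}^{0} (3 - 2*t) sin(3*pi*t) dt = (-1/pi) - (5/(3*pi)) = -8/(3*pi).
Integrating by parts (boundary term plus one more integral), an antiderivative of (-2*t - 1) sin(3*pi*t) is 2*t*cos(3*pi*t)/(3*pi) - 2*sin(3*pi*t)/(9*pi**2) + cos(3*pi*t)/(3*pi); evaluating from 0 to 1: ∫_{0}^{1} (-2*t - 1) sin(3*pi*t) dt = (-1/pi) - (1/(3*pi)) = -4/(3*pi).
So ∫_{-1}^{1} f(t) sin(3*pi*t) dt = -4/pi.
Hence Im(c_{3}) = (-1/2)·(-4/pi) = 2/pi.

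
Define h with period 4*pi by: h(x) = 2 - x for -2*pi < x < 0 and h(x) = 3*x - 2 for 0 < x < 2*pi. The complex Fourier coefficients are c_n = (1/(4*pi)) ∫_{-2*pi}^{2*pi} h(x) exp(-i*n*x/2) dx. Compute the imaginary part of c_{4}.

1/2

Since h is real-valued, Im(c_{4}) = -(1/(4*pi)) ∫_{-2*pi}^{2*pi} h(x) sin(2*x) dx = -b_{4}/2.
Split the integral at the breakpoints.
Integrating by parts (boundary term plus one more integral), an antiderivative of (2 - x) sin(2*x) is x*cos(2*x)/2 - sin(2*x)/4 - cos(2*x); evaluating from -2*pi to 0: ∫_{-2*pi}^{0} (2 - x) sin(2*x) dx = (-1) - (-pi - 1) = pi.
Integrating by parts (boundary term plus one more integral), an antiderivative of (3*x - 2) sin(2*x) is -3*x*cos(2*x)/2 + 3*sin(2*x)/4 + cos(2*x); evaluating from 0 to 2*pi: ∫_{0}^{2*pi} (3*x - 2) sin(2*x) dx = (1 - 3*pi) - (1) = -3*pi.
So ∫_{-2*pi}^{2*pi} h(x) sin(2*x) dx = -2*pi.
Hence Im(c_{4}) = (-1/(4*pi))·(-2*pi) = 1/2.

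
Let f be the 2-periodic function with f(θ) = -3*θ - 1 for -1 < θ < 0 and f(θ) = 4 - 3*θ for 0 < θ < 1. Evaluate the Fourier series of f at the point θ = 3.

3/2

θ = 3 differs from θ = -1 by 2 full period(s), and the series is 2-periodic.
At θ = -1 the one-sided limits are f(-1^-) = 1 and f(-1^+) = 2.
By Dirichlet's theorem the series converges to their average, [(1) + (2)]/2 = 3/2.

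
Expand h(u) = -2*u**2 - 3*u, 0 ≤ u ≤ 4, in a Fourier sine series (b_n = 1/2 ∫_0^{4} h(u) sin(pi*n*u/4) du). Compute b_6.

b_6 = 1/2 ∫_0^{4} (-2*u**2 - 3*u) sin(3*pi*u/2) du.
Integrating by parts twice (tabular method), an antiderivative of (-2*u**2 - 3*u) sin(3*pi*u/2) is 4*u**2*cos(3*pi*u/2)/(3*pi) - 16*u*sin(3*pi*u/2)/(9*pi**2) + 2*u*cos(3*pi*u/2)/pi - 4*sin(3*pi*u/2)/(3*pi**2) - 32*cos(3*pi*u/2)/(27*pi**3); evaluating from 0 to 4: ∫_{0}^{4} (-2*u**2 - 3*u) sin(3*pi*u/2) du = (8*(-4 + 99*pi**2)/(27*pi**3)) - (-32/(27*pi**3)) = 88/(3*pi).
Hence b_6 = (1/2)·(88/(3*pi)) = 44/(3*pi).

44/(3*pi)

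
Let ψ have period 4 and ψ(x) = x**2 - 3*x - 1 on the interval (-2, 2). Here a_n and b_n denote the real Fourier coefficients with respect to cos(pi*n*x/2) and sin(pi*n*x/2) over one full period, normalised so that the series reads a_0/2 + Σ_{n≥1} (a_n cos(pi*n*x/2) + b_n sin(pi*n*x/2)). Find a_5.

-16/(25*pi**2)

a_5 = 1/2 ∫_{-2}^{2} ψ(x) cos(5*pi*x/2) dx.
Integrating by parts twice (tabular method), an antiderivative of (x**2 - 3*x - 1) cos(5*pi*x/2) is 2*x**2*sin(5*pi*x/2)/(5*pi) - 6*x*sin(5*pi*x/2)/(5*pi) + 8*x*cos(5*pi*x/2)/(25*pi**2) - 2*sin(5*pi*x/2)/(5*pi) - 16*sin(5*pi*x/2)/(125*pi**3) - 12*cos(5*pi*x/2)/(25*pi**2); evaluating from -2 to 2: ∫_{-2}^{2} (x**2 - 3*x - 1) cos(5*pi*x/2) dx = (-4/(25*pi**2)) - (28/(25*pi**2)) = -32/(25*pi**2).
Hence a_5 = (1/2)·(-32/(25*pi**2)) = -16/(25*pi**2).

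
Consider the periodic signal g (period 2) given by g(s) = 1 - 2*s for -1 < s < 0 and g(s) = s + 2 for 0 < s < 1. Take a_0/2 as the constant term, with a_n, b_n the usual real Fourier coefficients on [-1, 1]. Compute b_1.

1/pi

b_1 = ∫_{-1}^{1} g(s) sin(pi*s) ds.
Split the integral at the breakpoints.
Integrating by parts (boundary term plus one more integral), an antiderivative of (1 - 2*s) sin(pi*s) is 2*s*cos(pi*s)/pi - 2*sin(pi*s)/pi**2 - cos(pi*s)/pi; evaluating from -1 to 0: ∫_{-1}^{0} (1 - 2*s) sin(pi*s) ds = (-1/pi) - (3/pi) = -4/pi.
Integrating by parts (boundary term plus one more integral), an antiderivative of (s + 2) sin(pi*s) is -s*cos(pi*s)/pi + sin(pi*s)/pi**2 - 2*cos(pi*s)/pi; evaluating from 0 to 1: ∫_{0}^{1} (s + 2) sin(pi*s) ds = (3/pi) - (-2/pi) = 5/pi.
Summing the pieces gives b_1 = 1/pi.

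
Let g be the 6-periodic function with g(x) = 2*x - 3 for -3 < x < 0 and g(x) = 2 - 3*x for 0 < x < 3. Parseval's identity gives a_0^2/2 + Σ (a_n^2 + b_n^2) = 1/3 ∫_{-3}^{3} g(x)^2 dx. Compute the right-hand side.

1/3 ∫_{-3}^{3} g(x)^2 dx = 1/3 · (156) = 52.

52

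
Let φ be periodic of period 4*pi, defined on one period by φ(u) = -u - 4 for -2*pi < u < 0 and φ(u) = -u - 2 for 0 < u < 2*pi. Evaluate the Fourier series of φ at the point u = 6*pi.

u = 6*pi differs from u = 2*pi by 1 full period(s), and the series is 4*pi-periodic.
At u = 2*pi the one-sided limits are φ(2*pi^-) = -2*pi - 2 and φ(2*pi^+) = -4 + 2*pi.
By Dirichlet's theorem the series converges to their average, [(-2*pi - 2) + (-4 + 2*pi)]/2 = -3.

-3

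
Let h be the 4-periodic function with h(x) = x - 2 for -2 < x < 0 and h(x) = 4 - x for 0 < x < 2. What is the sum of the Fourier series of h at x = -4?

1

x = -4 differs from x = 0 by -1 full period(s), and the series is 4-periodic.
At x = 0 the one-sided limits are h(0^-) = -2 and h(0^+) = 4.
By Dirichlet's theorem the series converges to their average, [(-2) + (4)]/2 = 1.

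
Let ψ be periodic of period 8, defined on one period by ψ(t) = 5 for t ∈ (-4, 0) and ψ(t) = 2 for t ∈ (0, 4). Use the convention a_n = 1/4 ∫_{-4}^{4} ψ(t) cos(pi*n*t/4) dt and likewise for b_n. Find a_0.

a_0 = 1/4 ∫_{-4}^{4} ψ(t) dt = 1/4 · (28) = 7.

7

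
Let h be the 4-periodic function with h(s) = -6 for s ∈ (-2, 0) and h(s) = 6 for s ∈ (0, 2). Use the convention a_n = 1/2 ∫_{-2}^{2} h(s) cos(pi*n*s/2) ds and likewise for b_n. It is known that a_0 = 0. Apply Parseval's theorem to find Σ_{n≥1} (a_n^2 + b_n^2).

72

Parseval: a_0^2/2 + Σ_{n≥1} (a_n^2+b_n^2) = 1/2 ∫_{-2}^{2} h(s)^2 ds = 72.
Subtract a_0^2/2 = 0: Σ (a_n^2+b_n^2) = 72.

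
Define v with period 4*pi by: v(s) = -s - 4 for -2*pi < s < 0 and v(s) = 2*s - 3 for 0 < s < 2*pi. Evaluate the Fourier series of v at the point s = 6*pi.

s = 6*pi differs from s = -2*pi by 2 full period(s), and the series is 4*pi-periodic.
At s = -2*pi the one-sided limits are v(-2*pi^-) = -3 + 4*pi and v(-2*pi^+) = -4 + 2*pi.
By Dirichlet's theorem the series converges to their average, [(-3 + 4*pi) + (-4 + 2*pi)]/2 = -7/2 + 3*pi.

-7/2 + 3*pi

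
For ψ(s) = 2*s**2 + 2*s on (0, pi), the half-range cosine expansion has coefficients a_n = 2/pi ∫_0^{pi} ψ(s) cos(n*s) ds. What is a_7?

a_7 = 2/pi ∫_0^{pi} (2*s**2 + 2*s) cos(7*s) ds.
Integrating by parts twice (tabular method), an antiderivative of (2*s**2 + 2*s) cos(7*s) is 2*s**2*sin(7*s)/7 + 2*s*sin(7*s)/7 + 4*s*cos(7*s)/49 - 4*sin(7*s)/343 + 2*cos(7*s)/49; evaluating from 0 to pi: ∫_{0}^{pi} (2*s**2 + 2*s) cos(7*s) ds = (-4*pi/49 - 2/49) - (2/49) = -4*pi/49 - 4/49.
Hence a_7 = (2/pi)·(-4*pi/49 - 4/49) = 8*(-pi - 1)/(49*pi).

8*(-pi - 1)/(49*pi)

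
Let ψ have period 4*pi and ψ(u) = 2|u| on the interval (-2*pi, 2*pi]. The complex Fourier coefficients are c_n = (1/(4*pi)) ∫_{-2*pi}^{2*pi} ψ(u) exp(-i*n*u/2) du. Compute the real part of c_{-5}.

-8/(25*pi)

Since ψ is real-valued, Re(c_{-5}) = (1/(4*pi)) ∫_{-2*pi}^{2*pi} ψ(u) cos(-5*u/2) du = a_{5}/2.
ψ is even and cos(-5*u/2) is even, so the integrand is even: ∫_{-2*pi}^{2*pi} ψ(u) cos(-5*u/2) du = 2∫_0^{2*pi} ψ(u) cos(-5*u/2) du.
Integrating by parts (boundary term plus one more integral), an antiderivative of (2*u) cos(-5*u/2) is 4*u*sin(5*u/2)/5 + 8*cos(5*u/2)/25; evaluating from 0 to 2*pi: ∫_{0}^{2*pi} (2*u) cos(-5*u/2) du = (-8/25) - (8/25) = -16/25.
So ∫_{-2*pi}^{2*pi} ψ(u) cos(-5*u/2) du = -32/25.
Hence Re(c_{-5}) = (1/(4*pi))·(-32/25) = -8/(25*pi).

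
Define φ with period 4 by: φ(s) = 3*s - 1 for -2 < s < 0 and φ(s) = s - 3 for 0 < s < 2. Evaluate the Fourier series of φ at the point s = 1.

φ is continuous at s = 1 with value -2, so the series converges to -2 there.

-2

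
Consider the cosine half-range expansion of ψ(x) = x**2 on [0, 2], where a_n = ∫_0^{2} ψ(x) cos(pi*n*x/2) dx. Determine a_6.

a_6 = ∫_0^{2} (x**2) cos(3*pi*x) dx.
Integrating by parts twice (tabular method), an antiderivative of (x**2) cos(3*pi*x) is x**2*sin(3*pi*x)/(3*pi) + 2*x*cos(3*pi*x)/(9*pi**2) - 2*sin(3*pi*x)/(27*pi**3); evaluating from 0 to 2: ∫_{0}^{2} (x**2) cos(3*pi*x) dx = (4/(9*pi**2)) - (0) = 4/(9*pi**2).
Hence a_6 = 4/(9*pi**2).

4/(9*pi**2)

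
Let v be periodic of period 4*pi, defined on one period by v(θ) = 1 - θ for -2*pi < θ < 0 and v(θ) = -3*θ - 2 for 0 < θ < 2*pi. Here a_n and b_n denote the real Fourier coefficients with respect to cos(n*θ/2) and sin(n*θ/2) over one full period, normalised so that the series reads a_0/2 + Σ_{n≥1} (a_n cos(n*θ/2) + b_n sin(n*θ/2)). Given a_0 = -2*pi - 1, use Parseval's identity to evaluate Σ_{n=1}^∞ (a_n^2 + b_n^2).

9/2 + 12*pi + 34*pi**2/3

Parseval: a_0^2/2 + Σ_{n≥1} (a_n^2+b_n^2) = (1/(2*pi)) ∫_{-2*pi}^{2*pi} v(θ)^2 dθ = 5 + 14*pi + 40*pi**2/3.
Subtract a_0^2/2 = (1 + 2*pi)**2/2: Σ (a_n^2+b_n^2) = 9/2 + 12*pi + 34*pi**2/3.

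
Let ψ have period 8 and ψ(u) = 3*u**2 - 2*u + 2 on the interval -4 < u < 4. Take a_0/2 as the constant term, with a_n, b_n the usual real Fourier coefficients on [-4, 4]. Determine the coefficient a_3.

-64/(3*pi**2)

a_3 = 1/4 ∫_{-4}^{4} ψ(u) cos(3*pi*u/4) du.
Integrating by parts twice (tabular method), an antiderivative of (3*u**2 - 2*u + 2) cos(3*pi*u/4) is 4*u**2*sin(3*pi*u/4)/pi - 8*u*sin(3*pi*u/4)/(3*pi) + 32*u*cos(3*pi*u/4)/(3*pi**2) - 128*sin(3*pi*u/4)/(9*pi**3) + 8*sin(3*pi*u/4)/(3*pi) - 32*cos(3*pi*u/4)/(9*pi**2); evaluating from -4 to 4: ∫_{-4}^{4} (3*u**2 - 2*u + 2) cos(3*pi*u/4) du = (-352/(9*pi**2)) - (416/(9*pi**2)) = -256/(3*pi**2).
Hence a_3 = (1/4)·(-256/(3*pi**2)) = -64/(3*pi**2).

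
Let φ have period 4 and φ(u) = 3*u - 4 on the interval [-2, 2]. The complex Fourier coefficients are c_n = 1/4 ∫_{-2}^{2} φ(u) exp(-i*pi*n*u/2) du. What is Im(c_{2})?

Since φ is real-valued, Im(c_{2}) = -1/4 ∫_{-2}^{2} φ(u) sin(pi*u) du = -b_{2}/2.
Integrating by parts (boundary term plus one more integral), an antiderivative of (3*u - 4) sin(pi*u) is -3*u*cos(pi*u)/pi + 3*sin(pi*u)/pi**2 + 4*cos(pi*u)/pi; evaluating from -2 to 2: ∫_{-2}^{2} (3*u - 4) sin(pi*u) du = (-2/pi) - (10/pi) = -12/pi.
Hence Im(c_{2}) = (-1/4)·(-12/pi) = 3/pi.

3/pi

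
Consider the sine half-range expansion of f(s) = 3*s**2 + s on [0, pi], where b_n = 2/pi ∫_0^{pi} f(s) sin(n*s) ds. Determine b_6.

b_6 = 2/pi ∫_0^{pi} (3*s**2 + s) sin(6*s) ds.
Integrating by parts twice (tabular method), an antiderivative of (3*s**2 + s) sin(6*s) is -s**2*cos(6*s)/2 + s*sin(6*s)/6 - s*cos(6*s)/6 + sin(6*s)/36 + cos(6*s)/36; evaluating from 0 to pi: ∫_{0}^{pi} (3*s**2 + s) sin(6*s) ds = (-pi**2/2 - pi/6 + 1/36) - (1/36) = -pi*(1 + 3*pi)/6.
Hence b_6 = (2/pi)·(-pi*(1 + 3*pi)/6) = -pi - 1/3.

-pi - 1/3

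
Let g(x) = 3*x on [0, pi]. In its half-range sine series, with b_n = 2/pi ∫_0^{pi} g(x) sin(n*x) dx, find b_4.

-3/2

b_4 = 2/pi ∫_0^{pi} (3*x) sin(4*x) dx.
Integrating by parts (boundary term plus one more integral), an antiderivative of (3*x) sin(4*x) is -3*x*cos(4*x)/4 + 3*sin(4*x)/16; evaluating from 0 to pi: ∫_{0}^{pi} (3*x) sin(4*x) dx = (-3*pi/4) - (0) = -3*pi/4.
Hence b_4 = (2/pi)·(-3*pi/4) = -3/2.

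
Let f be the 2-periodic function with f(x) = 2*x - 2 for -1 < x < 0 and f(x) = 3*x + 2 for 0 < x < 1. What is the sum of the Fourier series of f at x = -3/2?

x = -3/2 differs from x = 1/2 by -1 full period(s), and the series is 2-periodic.
f is continuous at x = 1/2 with value 7/2, so the series converges to 7/2 there.

7/2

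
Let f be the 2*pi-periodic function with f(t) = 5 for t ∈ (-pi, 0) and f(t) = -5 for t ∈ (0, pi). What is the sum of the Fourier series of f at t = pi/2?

-5

f is continuous at t = pi/2 with value -5, so the series converges to -5 there.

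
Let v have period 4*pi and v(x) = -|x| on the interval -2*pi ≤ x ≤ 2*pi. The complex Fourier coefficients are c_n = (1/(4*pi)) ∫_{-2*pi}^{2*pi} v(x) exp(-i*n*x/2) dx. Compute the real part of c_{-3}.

Since v is real-valued, Re(c_{-3}) = (1/(4*pi)) ∫_{-2*pi}^{2*pi} v(x) cos(-3*x/2) dx = a_{3}/2.
v is even and cos(-3*x/2) is even, so the integrand is even: ∫_{-2*pi}^{2*pi} v(x) cos(-3*x/2) dx = 2∫_0^{2*pi} v(x) cos(-3*x/2) dx.
Integrating by parts (boundary term plus one more integral), an antiderivative of (-x) cos(-3*x/2) is -2*x*sin(3*x/2)/3 - 4*cos(3*x/2)/9; evaluating from 0 to 2*pi: ∫_{0}^{2*pi} (-x) cos(-3*x/2) dx = (4/9) - (-4/9) = 8/9.
So ∫_{-2*pi}^{2*pi} v(x) cos(-3*x/2) dx = 16/9.
Hence Re(c_{-3}) = (1/(4*pi))·(16/9) = 4/(9*pi).

4/(9*pi)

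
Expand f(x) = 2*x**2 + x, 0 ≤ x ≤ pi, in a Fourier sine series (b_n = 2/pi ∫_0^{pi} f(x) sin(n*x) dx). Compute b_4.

b_4 = 2/pi ∫_0^{pi} (2*x**2 + x) sin(4*x) dx.
Integrating by parts twice (tabular method), an antiderivative of (2*x**2 + x) sin(4*x) is -x**2*cos(4*x)/2 + x*sin(4*x)/4 - x*cos(4*x)/4 + sin(4*x)/16 + cos(4*x)/16; evaluating from 0 to pi: ∫_{0}^{pi} (2*x**2 + x) sin(4*x) dx = (-pi**2/2 - pi/4 + 1/16) - (1/16) = -pi*(1 + 2*pi)/4.
Hence b_4 = (2/pi)·(-pi*(1 + 2*pi)/4) = -pi - 1/2.

-pi - 1/2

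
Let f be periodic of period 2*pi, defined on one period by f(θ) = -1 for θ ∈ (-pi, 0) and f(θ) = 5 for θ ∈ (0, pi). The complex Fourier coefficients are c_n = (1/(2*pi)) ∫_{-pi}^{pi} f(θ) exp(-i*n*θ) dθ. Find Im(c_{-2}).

Since f is real-valued, Im(c_{-2}) = -(1/(2*pi)) ∫_{-pi}^{pi} f(θ) sin(-2*θ) dθ = b_{2}/2.
Split the integral at the breakpoints.
Directly, an antiderivative of (-1) sin(-2*θ) is -cos(2*θ)/2; evaluating from -pi to 0: ∫_{-pi}^{0} (-1) sin(-2*θ) dθ = (-1/2) - (-1/2) = 0.
Directly, an antiderivative of (5) sin(-2*θ) is 5*cos(2*θ)/2; evaluating from 0 to pi: ∫_{0}^{pi} (5) sin(-2*θ) dθ = (5/2) - (5/2) = 0.
So ∫_{-pi}^{pi} f(θ) sin(-2*θ) dθ = 0.
Hence Im(c_{-2}) = (-1/(2*pi))·(0) = 0.

0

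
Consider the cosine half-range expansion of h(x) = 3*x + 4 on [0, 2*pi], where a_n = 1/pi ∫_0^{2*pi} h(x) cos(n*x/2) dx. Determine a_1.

a_1 = 1/pi ∫_0^{2*pi} (3*x + 4) cos(x/2) dx.
Integrating by parts (boundary term plus one more integral), an antiderivative of (3*x + 4) cos(x/2) is 6*x*sin(x/2) + 8*sin(x/2) + 12*cos(x/2); evaluating from 0 to 2*pi: ∫_{0}^{2*pi} (3*x + 4) cos(x/2) dx = (-12) - (12) = -24.
Hence a_1 = (1/pi)·(-24) = -24/pi.

-24/pi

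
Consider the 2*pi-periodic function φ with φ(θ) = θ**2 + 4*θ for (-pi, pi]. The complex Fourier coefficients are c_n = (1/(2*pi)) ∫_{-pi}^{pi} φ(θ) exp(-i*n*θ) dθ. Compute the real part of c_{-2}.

Since φ is real-valued, Re(c_{-2}) = (1/(2*pi)) ∫_{-pi}^{pi} φ(θ) cos(-2*θ) dθ = a_{2}/2.
Integrating by parts twice (tabular method), an antiderivative of (θ**2 + 4*θ) cos(-2*θ) is θ**2*sin(2*θ)/2 + 2*θ*sin(2*θ) + θ*cos(2*θ)/2 - sin(2*θ)/4 + cos(2*θ); evaluating from -pi to pi: ∫_{-pi}^{pi} (θ**2 + 4*θ) cos(-2*θ) dθ = (1 + pi/2) - (1 - pi/2) = pi.
Hence Re(c_{-2}) = (1/(2*pi))·(pi) = 1/2.

1/2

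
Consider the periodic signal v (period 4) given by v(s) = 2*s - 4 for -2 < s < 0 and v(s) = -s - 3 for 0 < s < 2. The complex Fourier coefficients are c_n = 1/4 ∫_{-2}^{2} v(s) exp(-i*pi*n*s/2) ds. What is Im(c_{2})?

1/(2*pi)

Since v is real-valued, Im(c_{2}) = -1/4 ∫_{-2}^{2} v(s) sin(pi*s) ds = -b_{2}/2.
Split the integral at the breakpoints.
Integrating by parts (boundary term plus one more integral), an antiderivative of (2*s - 4) sin(pi*s) is -2*s*cos(pi*s)/pi + 2*sin(pi*s)/pi**2 + 4*cos(pi*s)/pi; evaluating from -2 to 0: ∫_{-2}^{0} (2*s - 4) sin(pi*s) ds = (4/pi) - (8/pi) = -4/pi.
Integrating by parts (boundary term plus one more integral), an antiderivative of (-s - 3) sin(pi*s) is s*cos(pi*s)/pi - sin(pi*s)/pi**2 + 3*cos(pi*s)/pi; evaluating from 0 to 2: ∫_{0}^{2} (-s - 3) sin(pi*s) ds = (5/pi) - (3/pi) = 2/pi.
So ∫_{-2}^{2} v(s) sin(pi*s) ds = -2/pi.
Hence Im(c_{2}) = (-1/4)·(-2/pi) = 1/(2*pi).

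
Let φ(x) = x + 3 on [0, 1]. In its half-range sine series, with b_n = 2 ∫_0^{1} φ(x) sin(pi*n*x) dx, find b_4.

-1/(2*pi)

b_4 = 2 ∫_0^{1} (x + 3) sin(4*pi*x) dx.
Integrating by parts (boundary term plus one more integral), an antiderivative of (x + 3) sin(4*pi*x) is -x*cos(4*pi*x)/(4*pi) + sin(4*pi*x)/(16*pi**2) - 3*cos(4*pi*x)/(4*pi); evaluating from 0 to 1: ∫_{0}^{1} (x + 3) sin(4*pi*x) dx = (-1/pi) - (-3/(4*pi)) = -1/(4*pi).
Hence b_4 = 2·(-1/(4*pi)) = -1/(2*pi).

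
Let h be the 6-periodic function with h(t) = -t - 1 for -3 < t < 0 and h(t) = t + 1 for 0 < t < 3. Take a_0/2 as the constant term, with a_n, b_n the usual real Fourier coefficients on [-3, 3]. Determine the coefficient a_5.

a_5 = 1/3 ∫_{-3}^{3} h(t) cos(5*pi*t/3) dt.
Split the integral at the breakpoints.
Integrating by parts (boundary term plus one more integral), an antiderivative of (-t - 1) cos(5*pi*t/3) is -3*t*sin(5*pi*t/3)/(5*pi) - 3*sin(5*pi*t/3)/(5*pi) - 9*cos(5*pi*t/3)/(25*pi**2); evaluating from -3 to 0: ∫_{-3}^{0} (-t - 1) cos(5*pi*t/3) dt = (-9/(25*pi**2)) - (9/(25*pi**2)) = -18/(25*pi**2).
Integrating by parts (boundary term plus one more integral), an antiderivative of (t + 1) cos(5*pi*t/3) is 3*t*sin(5*pi*t/3)/(5*pi) + 3*sin(5*pi*t/3)/(5*pi) + 9*cos(5*pi*t/3)/(25*pi**2); evaluating from 0 to 3: ∫_{0}^{3} (t + 1) cos(5*pi*t/3) dt = (-9/(25*pi**2)) - (9/(25*pi**2)) = -18/(25*pi**2).
Summing the pieces and multiplying by (1/3) gives a_5 = -12/(25*pi**2).

-12/(25*pi**2)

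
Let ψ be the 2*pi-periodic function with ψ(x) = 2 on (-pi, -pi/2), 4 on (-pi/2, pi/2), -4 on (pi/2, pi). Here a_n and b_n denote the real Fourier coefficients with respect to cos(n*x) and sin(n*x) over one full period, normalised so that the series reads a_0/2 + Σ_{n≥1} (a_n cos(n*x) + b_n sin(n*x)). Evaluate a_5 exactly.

a_5 = 1/pi ∫_{-pi}^{pi} ψ(x) cos(5*x) dx.
Split the integral at the breakpoints.
Directly, an antiderivative of (2) cos(5*x) is 2*sin(5*x)/5; evaluating from -pi to -pi/2: ∫_{-pi}^{-pi/2} (2) cos(5*x) dx = (-2/5) - (0) = -2/5.
Directly, an antiderivative of (4) cos(5*x) is 4*sin(5*x)/5; evaluating from -pi/2 to pi/2: ∫_{-pi/2}^{pi/2} (4) cos(5*x) dx = (4/5) - (-4/5) = 8/5.
Directly, an antiderivative of (-4) cos(5*x) is -4*sin(5*x)/5; evaluating from pi/2 to pi: ∫_{pi/2}^{pi} (-4) cos(5*x) dx = (0) - (-4/5) = 4/5.
Summing the pieces and multiplying by (1/pi) gives a_5 = 2/pi.

2/pi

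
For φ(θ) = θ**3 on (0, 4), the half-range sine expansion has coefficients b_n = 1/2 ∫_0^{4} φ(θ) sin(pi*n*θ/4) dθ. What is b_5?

128*(-6 + 25*pi**2)/(125*pi**3)

b_5 = 1/2 ∫_0^{4} (θ**3) sin(5*pi*θ/4) dθ.
Integrating by parts three times (tabular method), an antiderivative of (θ**3) sin(5*pi*θ/4) is -4*θ**3*cos(5*pi*θ/4)/(5*pi) + 48*θ**2*sin(5*pi*θ/4)/(25*pi**2) + 384*θ*cos(5*pi*θ/4)/(125*pi**3) - 1536*sin(5*pi*θ/4)/(625*pi**4); evaluating from 0 to 4: ∫_{0}^{4} (θ**3) sin(5*pi*θ/4) dθ = (256*(-6 + 25*pi**2)/(125*pi**3)) - (0) = 256*(-6 + 25*pi**2)/(125*pi**3).
Hence b_5 = (1/2)·(256*(-6 + 25*pi**2)/(125*pi**3)) = 128*(-6 + 25*pi**2)/(125*pi**3).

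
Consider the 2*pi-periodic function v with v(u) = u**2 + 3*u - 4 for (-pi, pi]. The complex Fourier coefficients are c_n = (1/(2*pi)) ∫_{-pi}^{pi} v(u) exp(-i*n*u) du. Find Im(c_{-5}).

3/5

Since v is real-valued, Im(c_{-5}) = -(1/(2*pi)) ∫_{-pi}^{pi} v(u) sin(-5*u) du = b_{5}/2.
Integrating by parts twice (tabular method), an antiderivative of (u**2 + 3*u - 4) sin(-5*u) is u**2*cos(5*u)/5 - 2*u*sin(5*u)/25 + 3*u*cos(5*u)/5 - 3*sin(5*u)/25 - 102*cos(5*u)/125; evaluating from -pi to pi: ∫_{-pi}^{pi} (u**2 + 3*u - 4) sin(-5*u) du = (-pi**2/5 - 3*pi/5 + 102/125) - (-pi**2/5 + 102/125 + 3*pi/5) = -6*pi/5.
Hence Im(c_{-5}) = (-1/(2*pi))·(-6*pi/5) = 3/5.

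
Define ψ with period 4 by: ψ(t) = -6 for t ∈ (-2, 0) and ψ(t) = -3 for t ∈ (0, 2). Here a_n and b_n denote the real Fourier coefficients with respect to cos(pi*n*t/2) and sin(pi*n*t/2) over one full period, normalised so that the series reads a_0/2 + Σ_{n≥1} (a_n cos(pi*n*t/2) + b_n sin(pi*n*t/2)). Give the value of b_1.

b_1 = 1/2 ∫_{-2}^{2} ψ(t) sin(pi*t/2) dt.
Split the integral at the breakpoints.
Directly, an antiderivative of (-6) sin(pi*t/2) is 12*cos(pi*t/2)/pi; evaluating from -2 to 0: ∫_{-2}^{0} (-6) sin(pi*t/2) dt = (12/pi) - (-12/pi) = 24/pi.
Directly, an antiderivative of (-3) sin(pi*t/2) is 6*cos(pi*t/2)/pi; evaluating from 0 to 2: ∫_{0}^{2} (-3) sin(pi*t/2) dt = (-6/pi) - (6/pi) = -12/pi.
Summing the pieces and multiplying by (1/2) gives b_1 = 6/pi.

6/pi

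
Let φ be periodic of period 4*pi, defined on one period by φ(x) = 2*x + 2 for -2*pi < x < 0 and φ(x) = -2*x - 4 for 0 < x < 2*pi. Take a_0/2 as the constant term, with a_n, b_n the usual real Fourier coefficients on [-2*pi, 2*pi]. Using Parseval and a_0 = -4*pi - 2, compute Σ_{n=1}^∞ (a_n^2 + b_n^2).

Parseval: a_0^2/2 + Σ_{n≥1} (a_n^2+b_n^2) = (1/(2*pi)) ∫_{-2*pi}^{2*pi} φ(x)^2 dx = 20 + 8*pi + 32*pi**2/3.
Subtract a_0^2/2 = 2*(1 + 2*pi)**2: Σ (a_n^2+b_n^2) = 18 + 8*pi**2/3.

18 + 8*pi**2/3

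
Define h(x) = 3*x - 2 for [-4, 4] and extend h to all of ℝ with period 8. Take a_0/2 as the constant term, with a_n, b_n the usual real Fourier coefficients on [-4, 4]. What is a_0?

-4

a_0 = 1/4 ∫_{-4}^{4} h(x) dx = 1/4 · (-16) = -4.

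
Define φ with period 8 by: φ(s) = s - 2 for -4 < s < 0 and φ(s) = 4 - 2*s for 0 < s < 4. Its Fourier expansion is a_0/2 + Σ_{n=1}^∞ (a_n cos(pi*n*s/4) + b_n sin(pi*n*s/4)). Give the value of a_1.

24/pi**2

a_1 = 1/4 ∫_{-4}^{4} φ(s) cos(pi*s/4) ds.
Split the integral at the breakpoints.
Integrating by parts (boundary term plus one more integral), an antiderivative of (s - 2) cos(pi*s/4) is 4*s*sin(pi*s/4)/pi - 8*sin(pi*s/4)/pi + 16*cos(pi*s/4)/pi**2; evaluating from -4 to 0: ∫_{-4}^{0} (s - 2) cos(pi*s/4) ds = (16/pi**2) - (-16/pi**2) = 32/pi**2.
Integrating by parts (boundary term plus one more integral), an antiderivative of (4 - 2*s) cos(pi*s/4) is -8*s*sin(pi*s/4)/pi + 16*sin(pi*s/4)/pi - 32*cos(pi*s/4)/pi**2; evaluating from 0 to 4: ∫_{0}^{4} (4 - 2*s) cos(pi*s/4) ds = (32/pi**2) - (-32/pi**2) = 64/pi**2.
Summing the pieces and multiplying by (1/4) gives a_1 = 24/pi**2.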